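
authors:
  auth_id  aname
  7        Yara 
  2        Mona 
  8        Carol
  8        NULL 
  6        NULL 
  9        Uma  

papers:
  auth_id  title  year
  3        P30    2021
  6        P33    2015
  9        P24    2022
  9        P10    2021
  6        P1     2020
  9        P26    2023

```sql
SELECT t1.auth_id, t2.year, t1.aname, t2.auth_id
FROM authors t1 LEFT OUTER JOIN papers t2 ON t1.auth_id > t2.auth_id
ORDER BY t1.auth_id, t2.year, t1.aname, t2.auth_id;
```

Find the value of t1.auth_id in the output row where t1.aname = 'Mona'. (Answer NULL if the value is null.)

LEFT JOIN keeps every row from `authors`; unmatched rows get NULL for `papers`'s columns.
Matching on t1.auth_id > t2.auth_id.
- t1 (auth_id=7) pairs with 3 row(s) of t2.
- t1 (auth_id=2) has no partner → padded with NULL.
- t1 (auth_id=8) pairs with 3 row(s) of t2.
- t1 (auth_id=8) pairs with 3 row(s) of t2.
- t1 (auth_id=6) pairs with 1 row(s) of t2.
- t1 (auth_id=9) pairs with 3 row(s) of t2.

2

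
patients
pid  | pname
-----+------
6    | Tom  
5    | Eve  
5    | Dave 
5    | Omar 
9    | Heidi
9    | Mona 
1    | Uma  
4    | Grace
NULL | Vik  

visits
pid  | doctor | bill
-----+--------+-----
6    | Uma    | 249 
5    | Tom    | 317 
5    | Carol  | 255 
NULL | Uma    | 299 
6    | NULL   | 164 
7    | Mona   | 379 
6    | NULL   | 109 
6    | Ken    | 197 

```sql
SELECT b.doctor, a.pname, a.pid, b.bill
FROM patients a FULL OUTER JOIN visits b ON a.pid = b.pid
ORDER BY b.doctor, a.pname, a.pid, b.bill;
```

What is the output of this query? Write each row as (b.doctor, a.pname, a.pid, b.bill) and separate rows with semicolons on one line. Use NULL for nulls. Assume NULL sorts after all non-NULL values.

(Carol, Dave, 5, 255); (Carol, Eve, 5, 255); (Carol, Omar, 5, 255); (Ken, Tom, 6, 197); (Mona, NULL, NULL, 379); (Tom, Dave, 5, 317); (Tom, Eve, 5, 317); (Tom, Omar, 5, 317); (Uma, Tom, 6, 249); (Uma, NULL, NULL, 299); (NULL, Grace, 4, NULL); (NULL, Heidi, 9, NULL); (NULL, Mona, 9, NULL); (NULL, Tom, 6, 109); (NULL, Tom, 6, 164); (NULL, Uma, 1, NULL); (NULL, Vik, NULL, NULL)

FULL OUTER JOIN keeps every row from both sides; unmatched rows get NULL for the other side's columns.
Matching on a.pid = b.pid. A NULL in a compared column never satisfies the condition.
- pid=6: 4 matching b row(s), so 4 row(s) emitted.
- pid=5: 2 matching b row(s), so 2 row(s) emitted.
- pid=5: 2 matching b row(s), so 2 row(s) emitted.
- pid=5: 2 matching b row(s), so 2 row(s) emitted.
- pid=9: no b row matches, row kept with b columns NULL.
- pid=9: no b row matches, row kept with b columns NULL.
- pid=1: no b row matches, row kept with b columns NULL.
- pid=4: no b row matches, row kept with b columns NULL.
- pid=NULL: no b row matches, row kept with b columns NULL.
- plus 2 unmatched b row(s), each kept with NULL a columns.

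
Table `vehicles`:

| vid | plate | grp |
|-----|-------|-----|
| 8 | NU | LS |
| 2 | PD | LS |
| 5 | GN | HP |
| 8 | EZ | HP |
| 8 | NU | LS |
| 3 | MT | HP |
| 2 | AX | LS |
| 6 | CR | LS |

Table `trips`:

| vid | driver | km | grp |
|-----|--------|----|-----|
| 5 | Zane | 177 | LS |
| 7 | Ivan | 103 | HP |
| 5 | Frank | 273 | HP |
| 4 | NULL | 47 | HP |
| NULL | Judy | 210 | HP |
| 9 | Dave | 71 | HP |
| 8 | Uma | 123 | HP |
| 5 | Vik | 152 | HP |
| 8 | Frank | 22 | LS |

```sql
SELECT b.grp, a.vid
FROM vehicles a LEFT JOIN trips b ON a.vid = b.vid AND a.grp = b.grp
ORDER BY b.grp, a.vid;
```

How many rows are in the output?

LEFT JOIN keeps every row from `vehicles`; unmatched rows get NULL for `trips`'s columns.
Matching on a.vid = b.vid AND a.grp = b.grp. A NULL in a compared column never satisfies the condition.
- a[0] vid=8, grp=LS → 1 match(es) in b → 1 row(s).
- a[1] vid=2, grp=LS → no match; kept with NULLs on the b side.
- a[2] vid=5, grp=HP → 2 match(es) in b → 2 row(s).
- a[3] vid=8, grp=HP → 1 match(es) in b → 1 row(s).
- a[4] vid=8, grp=LS → 1 match(es) in b → 1 row(s).
- a[5] vid=3, grp=HP → no match; kept with NULLs on the b side.
- a[6] vid=2, grp=LS → no match; kept with NULLs on the b side.
- a[7] vid=6, grp=LS → no match; kept with NULLs on the b side.
Total: 5 matched + 4 padded = 9 rows.

9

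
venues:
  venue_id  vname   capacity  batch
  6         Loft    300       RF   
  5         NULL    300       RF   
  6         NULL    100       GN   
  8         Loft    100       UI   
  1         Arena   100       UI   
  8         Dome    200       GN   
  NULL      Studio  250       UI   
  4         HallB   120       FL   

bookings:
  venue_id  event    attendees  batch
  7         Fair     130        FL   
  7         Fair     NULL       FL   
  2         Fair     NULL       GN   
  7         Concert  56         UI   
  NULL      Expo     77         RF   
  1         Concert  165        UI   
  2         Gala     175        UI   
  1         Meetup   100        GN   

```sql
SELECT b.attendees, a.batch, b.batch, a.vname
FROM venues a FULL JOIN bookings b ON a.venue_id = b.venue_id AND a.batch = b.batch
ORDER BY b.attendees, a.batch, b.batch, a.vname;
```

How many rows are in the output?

15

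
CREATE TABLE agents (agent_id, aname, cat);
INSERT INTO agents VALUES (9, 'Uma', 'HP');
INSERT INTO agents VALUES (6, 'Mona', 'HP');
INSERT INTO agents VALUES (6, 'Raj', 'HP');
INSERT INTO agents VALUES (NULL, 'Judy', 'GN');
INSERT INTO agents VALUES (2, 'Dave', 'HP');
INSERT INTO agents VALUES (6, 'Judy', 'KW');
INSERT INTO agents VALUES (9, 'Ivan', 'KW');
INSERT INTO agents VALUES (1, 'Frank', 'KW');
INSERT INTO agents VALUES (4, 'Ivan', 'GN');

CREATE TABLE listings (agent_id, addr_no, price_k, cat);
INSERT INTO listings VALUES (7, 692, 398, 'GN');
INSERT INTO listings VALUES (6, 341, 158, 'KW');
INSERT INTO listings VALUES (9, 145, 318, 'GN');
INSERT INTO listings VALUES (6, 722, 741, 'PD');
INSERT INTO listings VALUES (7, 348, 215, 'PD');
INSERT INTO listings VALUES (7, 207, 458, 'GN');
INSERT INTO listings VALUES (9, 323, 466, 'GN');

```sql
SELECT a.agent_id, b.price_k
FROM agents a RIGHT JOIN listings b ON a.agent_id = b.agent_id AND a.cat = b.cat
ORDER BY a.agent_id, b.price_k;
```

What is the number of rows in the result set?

RIGHT JOIN keeps every row from `listings`; unmatched rows get NULL for `agents`'s columns.
Matching on a.agent_id = b.agent_id AND a.cat = b.cat. A NULL in a compared column never satisfies the condition.
- agent_id=9, cat=HP: no matching b row.
- agent_id=6, cat=HP: no matching b row.
- agent_id=6, cat=HP: no matching b row.
- agent_id=NULL, cat=GN: no matching b row.
- agent_id=2, cat=HP: no matching b row.
- agent_id=6, cat=KW: 1 matching b row(s), so 1 row(s) emitted.
- agent_id=9, cat=KW: no matching b row.
- agent_id=1, cat=KW: no matching b row.
- agent_id=4, cat=GN: no matching b row.
- 6 b row(s) had no a match → kept, a columns NULL.
Total: 1 matched + 6 padded = 7 rows.

7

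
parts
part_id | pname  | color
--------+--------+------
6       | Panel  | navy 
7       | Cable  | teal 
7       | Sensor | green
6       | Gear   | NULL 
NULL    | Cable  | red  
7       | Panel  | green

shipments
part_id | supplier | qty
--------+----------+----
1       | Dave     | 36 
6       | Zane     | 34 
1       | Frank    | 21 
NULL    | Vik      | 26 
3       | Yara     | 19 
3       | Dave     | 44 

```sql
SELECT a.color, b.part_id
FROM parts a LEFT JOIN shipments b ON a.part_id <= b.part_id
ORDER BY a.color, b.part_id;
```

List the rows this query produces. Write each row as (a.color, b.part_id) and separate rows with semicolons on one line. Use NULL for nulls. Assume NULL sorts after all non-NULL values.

(green, NULL); (green, NULL); (navy, 6); (red, NULL); (teal, NULL); (NULL, 6)

LEFT JOIN keeps every row from `parts`; unmatched rows get NULL for `shipments`'s columns.
Matching on a.part_id <= b.part_id. A NULL in a compared column never satisfies the condition.
- a row (part_id=6): matches 1 b row(s) → 1 output row(s).
- a row (part_id=7): no match → kept, b columns NULL.
- a row (part_id=7): no match → kept, b columns NULL.
- a row (part_id=6): matches 1 b row(s) → 1 output row(s).
- a row (part_id=NULL): no match → kept, b columns NULL.
- a row (part_id=7): no match → kept, b columns NULL.
After projecting and ordering:
a.color | b.part_id
green | NULL
green | NULL
navy | 6
red | NULL
teal | NULL
NULL | 6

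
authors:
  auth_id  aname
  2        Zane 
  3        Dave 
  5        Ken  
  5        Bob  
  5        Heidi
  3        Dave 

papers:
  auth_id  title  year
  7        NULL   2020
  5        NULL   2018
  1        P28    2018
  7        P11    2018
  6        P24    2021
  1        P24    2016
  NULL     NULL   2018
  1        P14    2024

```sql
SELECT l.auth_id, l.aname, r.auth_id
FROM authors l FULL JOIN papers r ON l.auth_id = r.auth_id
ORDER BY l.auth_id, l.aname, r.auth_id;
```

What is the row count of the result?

FULL OUTER JOIN keeps every row from both sides; unmatched rows get NULL for the other side's columns.
Matching on l.auth_id = r.auth_id. A NULL in a compared column never satisfies the condition.
- l row (auth_id=2): no match → kept, r columns NULL.
- l row (auth_id=3): no match → kept, r columns NULL.
- l row (auth_id=5): matches 1 r row(s) → 1 output row(s).
- l row (auth_id=5): matches 1 r row(s) → 1 output row(s).
- l row (auth_id=5): matches 1 r row(s) → 1 output row(s).
- l row (auth_id=3): no match → kept, r columns NULL.
- plus 7 unmatched r row(s), each kept with NULL l columns.
Total: 3 matched + 10 padded = 13 rows.

13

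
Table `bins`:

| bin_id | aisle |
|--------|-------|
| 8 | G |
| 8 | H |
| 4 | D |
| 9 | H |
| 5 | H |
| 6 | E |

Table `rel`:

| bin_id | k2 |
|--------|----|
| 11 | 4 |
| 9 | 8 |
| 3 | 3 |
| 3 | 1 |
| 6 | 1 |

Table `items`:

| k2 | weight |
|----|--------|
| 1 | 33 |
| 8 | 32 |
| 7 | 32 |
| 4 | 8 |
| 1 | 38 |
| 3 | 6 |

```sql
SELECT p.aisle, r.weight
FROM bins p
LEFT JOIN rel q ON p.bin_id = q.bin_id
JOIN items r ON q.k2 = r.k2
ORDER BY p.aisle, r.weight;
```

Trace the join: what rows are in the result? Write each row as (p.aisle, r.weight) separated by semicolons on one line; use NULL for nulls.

Evaluate left to right. First `bins p LEFT JOIN rel q` on bin_id: 6 row(s).
Then INNER JOIN `items r` on k2: keep only rows whose q.k2 appears in r.

(E, 33); (E, 38); (H, 32)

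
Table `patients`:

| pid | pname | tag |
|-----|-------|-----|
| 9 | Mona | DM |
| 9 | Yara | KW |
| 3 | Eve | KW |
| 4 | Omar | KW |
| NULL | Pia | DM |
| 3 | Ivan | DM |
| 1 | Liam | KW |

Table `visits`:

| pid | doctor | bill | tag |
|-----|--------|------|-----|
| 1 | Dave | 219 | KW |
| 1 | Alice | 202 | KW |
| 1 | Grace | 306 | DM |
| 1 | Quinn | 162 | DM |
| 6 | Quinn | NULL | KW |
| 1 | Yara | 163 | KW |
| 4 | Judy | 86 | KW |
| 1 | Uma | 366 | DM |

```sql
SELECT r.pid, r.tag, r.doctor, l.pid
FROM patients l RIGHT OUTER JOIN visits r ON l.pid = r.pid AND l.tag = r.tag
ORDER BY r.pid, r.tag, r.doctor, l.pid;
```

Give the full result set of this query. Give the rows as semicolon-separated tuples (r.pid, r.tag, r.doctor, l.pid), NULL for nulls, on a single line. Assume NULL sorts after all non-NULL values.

(1, DM, Grace, NULL); (1, DM, Quinn, NULL); (1, DM, Uma, NULL); (1, KW, Alice, 1); (1, KW, Dave, 1); (1, KW, Yara, 1); (4, KW, Judy, 4); (6, KW, Quinn, NULL)

RIGHT JOIN keeps every row from `visits`; unmatched rows get NULL for `patients`'s columns.
Matching on l.pid = r.pid AND l.tag = r.tag. A NULL in a compared column never satisfies the condition.
Matched pairs: 4; unmatched r rows kept: 4.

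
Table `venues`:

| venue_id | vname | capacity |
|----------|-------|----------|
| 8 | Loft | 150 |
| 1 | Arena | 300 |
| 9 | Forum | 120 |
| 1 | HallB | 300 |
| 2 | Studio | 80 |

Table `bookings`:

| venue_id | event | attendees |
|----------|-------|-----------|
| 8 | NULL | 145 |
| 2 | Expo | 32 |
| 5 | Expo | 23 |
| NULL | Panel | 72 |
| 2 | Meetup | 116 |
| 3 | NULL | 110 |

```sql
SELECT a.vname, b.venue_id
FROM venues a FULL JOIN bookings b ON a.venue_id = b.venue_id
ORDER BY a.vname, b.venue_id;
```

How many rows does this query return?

FULL OUTER JOIN keeps every row from both sides; unmatched rows get NULL for the other side's columns.
Matching on a.venue_id = b.venue_id. A NULL in a compared column never satisfies the condition.
- venue_id=8: 1 matching b row(s), so 1 row(s) emitted.
- venue_id=1: no b row matches, row kept with b columns NULL.
- venue_id=9: no b row matches, row kept with b columns NULL.
- venue_id=1: no b row matches, row kept with b columns NULL.
- venue_id=2: 2 matching b row(s), so 2 row(s) emitted.
- 3 row(s) from b found no a partner → padded with NULL.
Total: 3 matched + 6 padded = 9 rows.

9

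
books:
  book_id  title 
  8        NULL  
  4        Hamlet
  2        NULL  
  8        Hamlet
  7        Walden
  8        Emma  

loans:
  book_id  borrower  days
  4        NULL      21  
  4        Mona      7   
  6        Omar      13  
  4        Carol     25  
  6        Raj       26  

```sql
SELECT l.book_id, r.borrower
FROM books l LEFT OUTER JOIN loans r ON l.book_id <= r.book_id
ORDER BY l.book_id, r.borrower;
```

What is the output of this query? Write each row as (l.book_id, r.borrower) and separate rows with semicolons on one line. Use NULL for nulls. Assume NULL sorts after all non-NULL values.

LEFT JOIN keeps every row from `books`; unmatched rows get NULL for `loans`'s columns.
Matching on l.book_id <= r.book_id.
- l row (book_id=8): no match → kept, r columns NULL.
- l row (book_id=4): matches 5 r row(s) → 5 output row(s).
- l row (book_id=2): matches 5 r row(s) → 5 output row(s).
- l row (book_id=8): no match → kept, r columns NULL.
- l row (book_id=7): no match → kept, r columns NULL.
- l row (book_id=8): no match → kept, r columns NULL.

(2, Carol); (2, Mona); (2, Omar); (2, Raj); (2, NULL); (4, Carol); (4, Mona); (4, Omar); (4, Raj); (4, NULL); (7, NULL); (8, NULL); (8, NULL); (8, NULL)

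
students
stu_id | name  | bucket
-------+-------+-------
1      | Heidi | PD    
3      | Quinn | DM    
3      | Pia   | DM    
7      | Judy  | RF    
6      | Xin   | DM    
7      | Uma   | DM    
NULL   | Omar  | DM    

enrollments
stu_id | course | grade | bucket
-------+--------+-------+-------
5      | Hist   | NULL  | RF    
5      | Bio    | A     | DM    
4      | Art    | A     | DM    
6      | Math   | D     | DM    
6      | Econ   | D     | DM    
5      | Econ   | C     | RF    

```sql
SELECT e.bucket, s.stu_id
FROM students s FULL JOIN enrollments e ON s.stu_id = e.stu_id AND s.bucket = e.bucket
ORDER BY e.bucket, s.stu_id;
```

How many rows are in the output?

FULL OUTER JOIN keeps every row from both sides; unmatched rows get NULL for the other side's columns.
Matching on s.stu_id = e.stu_id AND s.bucket = e.bucket. A NULL in a compared column never satisfies the condition.
- s (stu_id=1, bucket=PD) has no partner → padded with NULL.
- s (stu_id=3, bucket=DM) has no partner → padded with NULL.
- s (stu_id=3, bucket=DM) has no partner → padded with NULL.
- s (stu_id=7, bucket=RF) has no partner → padded with NULL.
- s (stu_id=6, bucket=DM) pairs with 2 row(s) of e.
- s (stu_id=7, bucket=DM) has no partner → padded with NULL.
- s (stu_id=NULL, bucket=DM) has no partner → padded with NULL.
- plus 4 unmatched e row(s), each kept with NULL s columns.
Total: 2 matched + 10 padded = 12 rows.

12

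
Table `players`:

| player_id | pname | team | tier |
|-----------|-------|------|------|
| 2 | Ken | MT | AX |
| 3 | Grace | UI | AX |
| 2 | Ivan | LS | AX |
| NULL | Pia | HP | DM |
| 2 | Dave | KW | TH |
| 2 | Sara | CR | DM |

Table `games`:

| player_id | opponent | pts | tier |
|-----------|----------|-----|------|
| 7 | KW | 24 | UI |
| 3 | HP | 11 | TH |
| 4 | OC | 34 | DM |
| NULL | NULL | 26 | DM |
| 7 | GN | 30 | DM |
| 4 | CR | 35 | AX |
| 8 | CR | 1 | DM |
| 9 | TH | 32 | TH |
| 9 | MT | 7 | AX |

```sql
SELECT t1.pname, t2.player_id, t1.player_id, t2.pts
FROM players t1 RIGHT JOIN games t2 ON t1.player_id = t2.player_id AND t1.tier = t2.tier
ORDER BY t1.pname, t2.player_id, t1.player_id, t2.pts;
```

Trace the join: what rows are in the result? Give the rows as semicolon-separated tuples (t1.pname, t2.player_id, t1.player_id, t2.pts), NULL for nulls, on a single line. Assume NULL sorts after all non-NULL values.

(NULL, 3, NULL, 11); (NULL, 4, NULL, 34); (NULL, 4, NULL, 35); (NULL, 7, NULL, 24); (NULL, 7, NULL, 30); (NULL, 8, NULL, 1); (NULL, 9, NULL, 7); (NULL, 9, NULL, 32); (NULL, NULL, NULL, 26)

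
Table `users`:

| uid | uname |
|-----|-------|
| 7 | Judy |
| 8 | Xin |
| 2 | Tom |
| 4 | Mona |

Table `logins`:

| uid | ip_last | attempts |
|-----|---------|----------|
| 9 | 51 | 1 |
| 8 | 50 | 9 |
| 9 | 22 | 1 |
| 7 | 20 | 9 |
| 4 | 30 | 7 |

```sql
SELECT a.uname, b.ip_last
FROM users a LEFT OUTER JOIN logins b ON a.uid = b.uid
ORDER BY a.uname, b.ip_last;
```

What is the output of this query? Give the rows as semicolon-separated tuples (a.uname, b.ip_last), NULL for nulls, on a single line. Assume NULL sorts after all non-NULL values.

(Judy, 20); (Mona, 30); (Tom, NULL); (Xin, 50)

LEFT JOIN keeps every row from `users`; unmatched rows get NULL for `logins`'s columns.
Matching on a.uid = b.uid.
Matched pairs: 3; unmatched a rows kept: 1.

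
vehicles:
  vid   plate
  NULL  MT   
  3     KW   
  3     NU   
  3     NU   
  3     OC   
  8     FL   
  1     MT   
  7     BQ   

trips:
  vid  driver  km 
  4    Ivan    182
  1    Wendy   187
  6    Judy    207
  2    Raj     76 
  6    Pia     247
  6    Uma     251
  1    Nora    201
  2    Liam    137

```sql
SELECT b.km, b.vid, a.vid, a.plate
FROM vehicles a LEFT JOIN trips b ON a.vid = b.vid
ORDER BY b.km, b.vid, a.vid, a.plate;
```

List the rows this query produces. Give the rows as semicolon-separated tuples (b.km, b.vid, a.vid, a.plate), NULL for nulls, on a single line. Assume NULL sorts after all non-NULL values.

LEFT JOIN keeps every row from `vehicles`; unmatched rows get NULL for `trips`'s columns.
Matching on a.vid = b.vid. A NULL in a compared column never satisfies the condition.
- a[0] vid=NULL → no match; kept with NULLs on the b side.
- a[1] vid=3 → no match; kept with NULLs on the b side.
- a[2] vid=3 → no match; kept with NULLs on the b side.
- a[3] vid=3 → no match; kept with NULLs on the b side.
- a[4] vid=3 → no match; kept with NULLs on the b side.
- a[5] vid=8 → no match; kept with NULLs on the b side.
- a[6] vid=1 → 2 match(es) in b → 2 row(s).
- a[7] vid=7 → no match; kept with NULLs on the b side.
After projecting and ordering:
b.km | b.vid | a.vid | a.plate
187 | 1 | 1 | MT
201 | 1 | 1 | MT
NULL | NULL | 3 | KW
NULL | NULL | 3 | NU
NULL | NULL | 3 | NU
NULL | NULL | 3 | OC
NULL | NULL | 7 | BQ
NULL | NULL | 8 | FL
NULL | NULL | NULL | MT

(187, 1, 1, MT); (201, 1, 1, MT); (NULL, NULL, 3, KW); (NULL, NULL, 3, NU); (NULL, NULL, 3, NU); (NULL, NULL, 3, OC); (NULL, NULL, 7, BQ); (NULL, NULL, 8, FL); (NULL, NULL, NULL, MT)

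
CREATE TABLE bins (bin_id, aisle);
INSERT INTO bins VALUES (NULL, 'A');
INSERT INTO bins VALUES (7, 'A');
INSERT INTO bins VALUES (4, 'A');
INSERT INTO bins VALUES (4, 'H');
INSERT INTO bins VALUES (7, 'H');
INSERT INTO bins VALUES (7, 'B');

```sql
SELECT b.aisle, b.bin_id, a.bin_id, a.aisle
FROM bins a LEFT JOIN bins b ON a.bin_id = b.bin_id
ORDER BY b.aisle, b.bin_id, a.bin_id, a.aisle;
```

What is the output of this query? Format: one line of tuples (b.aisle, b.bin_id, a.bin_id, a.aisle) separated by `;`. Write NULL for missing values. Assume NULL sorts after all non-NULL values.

(A, 4, 4, A); (A, 4, 4, H); (A, 7, 7, A); (A, 7, 7, B); (A, 7, 7, H); (B, 7, 7, A); (B, 7, 7, B); (B, 7, 7, H); (H, 4, 4, A); (H, 4, 4, H); (H, 7, 7, A); (H, 7, 7, B); (H, 7, 7, H); (NULL, NULL, NULL, A)

LEFT JOIN keeps every row from `bins a`; unmatched rows get NULL for `bins b`'s columns.
Matching on a.bin_id = b.bin_id. A NULL in a compared column never satisfies the condition.
Matched pairs: 13; unmatched a rows kept: 1.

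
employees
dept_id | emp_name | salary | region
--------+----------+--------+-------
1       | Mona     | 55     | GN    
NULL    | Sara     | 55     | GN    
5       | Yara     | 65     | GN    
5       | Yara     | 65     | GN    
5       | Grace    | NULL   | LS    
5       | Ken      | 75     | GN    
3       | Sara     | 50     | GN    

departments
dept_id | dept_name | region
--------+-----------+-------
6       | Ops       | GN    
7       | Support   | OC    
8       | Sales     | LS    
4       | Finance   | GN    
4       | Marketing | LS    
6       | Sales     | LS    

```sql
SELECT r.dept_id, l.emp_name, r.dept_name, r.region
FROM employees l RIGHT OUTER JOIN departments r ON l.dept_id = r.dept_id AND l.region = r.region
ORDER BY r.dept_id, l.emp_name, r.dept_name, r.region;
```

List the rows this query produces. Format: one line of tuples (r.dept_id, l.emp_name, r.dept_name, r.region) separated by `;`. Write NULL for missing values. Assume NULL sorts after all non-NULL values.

(4, NULL, Finance, GN); (4, NULL, Marketing, LS); (6, NULL, Ops, GN); (6, NULL, Sales, LS); (7, NULL, Support, OC); (8, NULL, Sales, LS)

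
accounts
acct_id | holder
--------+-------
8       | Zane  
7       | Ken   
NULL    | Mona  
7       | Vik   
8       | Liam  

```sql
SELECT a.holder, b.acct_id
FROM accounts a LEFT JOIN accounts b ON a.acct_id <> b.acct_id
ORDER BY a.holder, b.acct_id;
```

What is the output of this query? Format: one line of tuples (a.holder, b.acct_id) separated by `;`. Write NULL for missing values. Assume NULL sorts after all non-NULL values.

(Ken, 8); (Ken, 8); (Liam, 7); (Liam, 7); (Mona, NULL); (Vik, 8); (Vik, 8); (Zane, 7); (Zane, 7)

LEFT JOIN keeps every row from `accounts a`; unmatched rows get NULL for `accounts b`'s columns.
Matching on a.acct_id <> b.acct_id. A NULL in a compared column never satisfies the condition.
- acct_id=8: 2 matching b row(s), so 2 row(s) emitted.
- acct_id=7: 2 matching b row(s), so 2 row(s) emitted.
- acct_id=NULL: no b row matches, row kept with b columns NULL.
- acct_id=7: 2 matching b row(s), so 2 row(s) emitted.
- acct_id=8: 2 matching b row(s), so 2 row(s) emitted.
After projecting and ordering:
a.holder | b.acct_id
Ken | 8
Ken | 8
Liam | 7
Liam | 7
Mona | NULL
Vik | 8
Vik | 8
Zane | 7
Zane | 7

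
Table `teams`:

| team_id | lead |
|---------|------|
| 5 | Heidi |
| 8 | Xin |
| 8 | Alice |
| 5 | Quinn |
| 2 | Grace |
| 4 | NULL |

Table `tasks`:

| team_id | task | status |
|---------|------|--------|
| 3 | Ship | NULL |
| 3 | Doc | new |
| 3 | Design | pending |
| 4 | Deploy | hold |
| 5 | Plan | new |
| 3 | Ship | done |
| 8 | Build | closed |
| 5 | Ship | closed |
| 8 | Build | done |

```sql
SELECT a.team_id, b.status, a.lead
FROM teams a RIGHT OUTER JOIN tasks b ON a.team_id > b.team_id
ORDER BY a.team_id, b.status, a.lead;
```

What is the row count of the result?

RIGHT JOIN keeps every row from `tasks`; unmatched rows get NULL for `teams`'s columns.
Matching on a.team_id > b.team_id.
- team_id=5: 5 matching b row(s), so 5 row(s) emitted.
- team_id=8: 7 matching b row(s), so 7 row(s) emitted.
- team_id=8: 7 matching b row(s), so 7 row(s) emitted.
- team_id=5: 5 matching b row(s), so 5 row(s) emitted.
- team_id=2: no matching b row.
- team_id=4: 4 matching b row(s), so 4 row(s) emitted.
- 2 row(s) from b found no a partner → padded with NULL.
Total: 28 matched + 2 padded = 30 rows.

30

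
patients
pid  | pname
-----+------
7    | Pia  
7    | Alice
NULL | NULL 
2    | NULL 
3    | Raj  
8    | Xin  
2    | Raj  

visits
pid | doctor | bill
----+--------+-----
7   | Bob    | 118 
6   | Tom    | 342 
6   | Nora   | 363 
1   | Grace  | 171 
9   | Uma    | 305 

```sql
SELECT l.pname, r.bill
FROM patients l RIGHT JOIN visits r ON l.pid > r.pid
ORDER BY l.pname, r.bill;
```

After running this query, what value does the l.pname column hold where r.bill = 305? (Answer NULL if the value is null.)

RIGHT JOIN keeps every row from `visits`; unmatched rows get NULL for `patients`'s columns.
Matching on l.pid > r.pid. A NULL in a compared column never satisfies the condition.
Matched pairs: 13; unmatched r rows kept: 1.

NULL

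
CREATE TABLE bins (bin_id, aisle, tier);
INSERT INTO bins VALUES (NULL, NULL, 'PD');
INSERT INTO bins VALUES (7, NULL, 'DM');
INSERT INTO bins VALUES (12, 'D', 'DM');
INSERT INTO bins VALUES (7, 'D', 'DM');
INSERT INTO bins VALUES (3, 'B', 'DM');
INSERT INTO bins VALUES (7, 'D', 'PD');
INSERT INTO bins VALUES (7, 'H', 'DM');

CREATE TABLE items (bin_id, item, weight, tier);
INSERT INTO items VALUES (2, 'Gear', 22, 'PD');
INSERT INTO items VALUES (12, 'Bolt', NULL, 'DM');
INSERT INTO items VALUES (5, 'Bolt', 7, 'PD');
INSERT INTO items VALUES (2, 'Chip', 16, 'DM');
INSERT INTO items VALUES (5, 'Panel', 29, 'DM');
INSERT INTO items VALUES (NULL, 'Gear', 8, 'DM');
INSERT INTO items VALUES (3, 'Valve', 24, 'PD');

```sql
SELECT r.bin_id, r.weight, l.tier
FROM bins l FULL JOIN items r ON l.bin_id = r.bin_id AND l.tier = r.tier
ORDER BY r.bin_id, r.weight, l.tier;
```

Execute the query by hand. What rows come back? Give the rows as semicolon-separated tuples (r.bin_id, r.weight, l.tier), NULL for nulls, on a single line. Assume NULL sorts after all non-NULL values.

(2, 16, NULL); (2, 22, NULL); (3, 24, NULL); (5, 7, NULL); (5, 29, NULL); (12, NULL, DM); (NULL, 8, NULL); (NULL, NULL, DM); (NULL, NULL, DM); (NULL, NULL, DM); (NULL, NULL, DM); (NULL, NULL, PD); (NULL, NULL, PD)

FULL OUTER JOIN keeps every row from both sides; unmatched rows get NULL for the other side's columns.
Matching on l.bin_id = r.bin_id AND l.tier = r.tier. A NULL in a compared column never satisfies the condition.
- l row (bin_id=NULL, tier=PD): no match → kept, r columns NULL.
- l row (bin_id=7, tier=DM): no match → kept, r columns NULL.
- l row (bin_id=12, tier=DM): matches 1 r row(s) → 1 output row(s).
- l row (bin_id=7, tier=DM): no match → kept, r columns NULL.
- l row (bin_id=3, tier=DM): no match → kept, r columns NULL.
- l row (bin_id=7, tier=PD): no match → kept, r columns NULL.
- l row (bin_id=7, tier=DM): no match → kept, r columns NULL.
- 6 row(s) from r found no l partner → padded with NULL.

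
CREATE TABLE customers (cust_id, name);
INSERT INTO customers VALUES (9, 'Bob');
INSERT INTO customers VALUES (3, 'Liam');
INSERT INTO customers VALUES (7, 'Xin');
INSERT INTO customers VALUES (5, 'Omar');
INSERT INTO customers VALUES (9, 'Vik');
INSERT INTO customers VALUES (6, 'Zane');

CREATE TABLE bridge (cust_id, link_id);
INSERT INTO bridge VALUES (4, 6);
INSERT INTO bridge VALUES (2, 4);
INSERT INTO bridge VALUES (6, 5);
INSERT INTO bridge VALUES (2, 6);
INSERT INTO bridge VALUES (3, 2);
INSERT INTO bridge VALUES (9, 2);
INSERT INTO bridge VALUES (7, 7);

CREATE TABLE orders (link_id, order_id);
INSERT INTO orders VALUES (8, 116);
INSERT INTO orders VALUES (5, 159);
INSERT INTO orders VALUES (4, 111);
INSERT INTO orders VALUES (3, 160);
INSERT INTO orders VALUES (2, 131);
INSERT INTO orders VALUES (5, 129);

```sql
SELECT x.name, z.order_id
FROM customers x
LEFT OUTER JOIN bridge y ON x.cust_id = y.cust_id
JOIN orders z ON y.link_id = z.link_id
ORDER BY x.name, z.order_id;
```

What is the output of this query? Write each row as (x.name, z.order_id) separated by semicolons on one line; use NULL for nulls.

(Bob, 131); (Liam, 131); (Vik, 131); (Zane, 129); (Zane, 159)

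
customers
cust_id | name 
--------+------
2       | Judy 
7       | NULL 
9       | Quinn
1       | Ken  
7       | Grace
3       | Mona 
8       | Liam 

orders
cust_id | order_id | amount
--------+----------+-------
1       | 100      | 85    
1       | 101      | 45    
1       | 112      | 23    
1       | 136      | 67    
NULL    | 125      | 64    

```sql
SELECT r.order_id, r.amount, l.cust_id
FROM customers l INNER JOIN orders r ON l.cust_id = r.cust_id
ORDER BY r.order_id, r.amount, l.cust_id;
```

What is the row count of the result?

4

INNER JOIN keeps only pairs where the ON condition holds.
Matching on l.cust_id = r.cust_id. A NULL in a compared column never satisfies the condition.
Matched pairs: 4.
Total: 4 rows.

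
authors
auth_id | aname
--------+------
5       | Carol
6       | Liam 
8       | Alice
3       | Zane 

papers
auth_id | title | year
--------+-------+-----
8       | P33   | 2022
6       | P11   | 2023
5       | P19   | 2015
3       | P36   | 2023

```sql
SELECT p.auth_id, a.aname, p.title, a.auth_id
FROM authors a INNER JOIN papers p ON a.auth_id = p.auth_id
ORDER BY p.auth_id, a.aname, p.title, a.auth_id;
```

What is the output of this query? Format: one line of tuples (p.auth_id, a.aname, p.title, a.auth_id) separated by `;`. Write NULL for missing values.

(3, Zane, P36, 3); (5, Carol, P19, 5); (6, Liam, P11, 6); (8, Alice, P33, 8)

INNER JOIN keeps only pairs where the ON condition holds.
Matching on a.auth_id = p.auth_id.
- auth_id=5: 1 matching p row(s), so 1 row(s) emitted.
- auth_id=6: 1 matching p row(s), so 1 row(s) emitted.
- auth_id=8: 1 matching p row(s), so 1 row(s) emitted.
- auth_id=3: 1 matching p row(s), so 1 row(s) emitted.
After projecting and ordering:
p.auth_id | a.aname | p.title | a.auth_id
3 | Zane | P36 | 3
5 | Carol | P19 | 5
6 | Liam | P11 | 6
8 | Alice | P33 | 8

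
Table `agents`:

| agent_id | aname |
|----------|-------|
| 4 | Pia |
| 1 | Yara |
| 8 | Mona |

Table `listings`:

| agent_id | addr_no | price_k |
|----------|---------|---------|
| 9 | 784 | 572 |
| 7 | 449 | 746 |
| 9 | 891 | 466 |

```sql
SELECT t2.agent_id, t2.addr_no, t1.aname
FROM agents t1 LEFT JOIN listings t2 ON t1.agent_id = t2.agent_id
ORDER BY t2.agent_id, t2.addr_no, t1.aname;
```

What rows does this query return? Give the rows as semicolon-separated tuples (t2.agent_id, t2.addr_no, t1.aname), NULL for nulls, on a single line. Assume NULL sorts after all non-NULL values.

LEFT JOIN keeps every row from `agents`; unmatched rows get NULL for `listings`'s columns.
Matching on t1.agent_id = t2.agent_id.
- t1 row (agent_id=4): no match → kept, t2 columns NULL.
- t1 row (agent_id=1): no match → kept, t2 columns NULL.
- t1 row (agent_id=8): no match → kept, t2 columns NULL.
After projecting and ordering:
t2.agent_id | t2.addr_no | t1.aname
NULL | NULL | Mona
NULL | NULL | Pia
NULL | NULL | Yara

(NULL, NULL, Mona); (NULL, NULL, Pia); (NULL, NULL, Yara)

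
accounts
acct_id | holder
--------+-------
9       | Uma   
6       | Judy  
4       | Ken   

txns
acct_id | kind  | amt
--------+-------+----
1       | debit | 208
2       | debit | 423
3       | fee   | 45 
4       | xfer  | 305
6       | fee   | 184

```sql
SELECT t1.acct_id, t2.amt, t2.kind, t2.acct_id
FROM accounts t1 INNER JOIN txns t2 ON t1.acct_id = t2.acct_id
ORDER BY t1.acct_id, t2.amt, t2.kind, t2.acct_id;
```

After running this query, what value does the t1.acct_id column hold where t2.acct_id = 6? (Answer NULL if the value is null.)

INNER JOIN keeps only pairs where the ON condition holds.
Matching on t1.acct_id = t2.acct_id.
Matched pairs: 2.

6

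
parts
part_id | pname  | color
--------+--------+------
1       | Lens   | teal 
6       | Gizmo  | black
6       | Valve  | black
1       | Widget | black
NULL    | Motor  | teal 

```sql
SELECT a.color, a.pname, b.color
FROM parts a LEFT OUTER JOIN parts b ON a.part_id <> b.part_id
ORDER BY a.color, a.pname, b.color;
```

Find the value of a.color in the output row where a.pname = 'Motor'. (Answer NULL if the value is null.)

LEFT JOIN keeps every row from `parts a`; unmatched rows get NULL for `parts b`'s columns.
Matching on a.part_id <> b.part_id. A NULL in a compared column never satisfies the condition.
Matched pairs: 8; unmatched a rows kept: 1.

teal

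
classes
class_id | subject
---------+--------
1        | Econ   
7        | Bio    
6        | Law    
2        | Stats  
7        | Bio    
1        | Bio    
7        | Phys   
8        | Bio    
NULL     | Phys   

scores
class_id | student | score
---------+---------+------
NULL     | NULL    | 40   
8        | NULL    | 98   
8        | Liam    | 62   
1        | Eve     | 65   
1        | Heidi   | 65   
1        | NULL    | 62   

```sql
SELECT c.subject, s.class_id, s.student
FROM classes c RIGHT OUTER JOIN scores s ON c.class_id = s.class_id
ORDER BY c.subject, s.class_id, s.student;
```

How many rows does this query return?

RIGHT JOIN keeps every row from `scores`; unmatched rows get NULL for `classes`'s columns.
Matching on c.class_id = s.class_id. A NULL in a compared column never satisfies the condition.
- c row (class_id=1): matches 3 s row(s) → 3 output row(s).
- c row (class_id=7): no match.
- c row (class_id=6): no match.
- c row (class_id=2): no match.
- c row (class_id=7): no match.
- c row (class_id=1): matches 3 s row(s) → 3 output row(s).
- c row (class_id=7): no match.
- c row (class_id=8): matches 2 s row(s) → 2 output row(s).
- c row (class_id=NULL): no match.
- 1 s row(s) had no c match → kept, c columns NULL.
Total: 8 matched + 1 padded = 9 rows.

9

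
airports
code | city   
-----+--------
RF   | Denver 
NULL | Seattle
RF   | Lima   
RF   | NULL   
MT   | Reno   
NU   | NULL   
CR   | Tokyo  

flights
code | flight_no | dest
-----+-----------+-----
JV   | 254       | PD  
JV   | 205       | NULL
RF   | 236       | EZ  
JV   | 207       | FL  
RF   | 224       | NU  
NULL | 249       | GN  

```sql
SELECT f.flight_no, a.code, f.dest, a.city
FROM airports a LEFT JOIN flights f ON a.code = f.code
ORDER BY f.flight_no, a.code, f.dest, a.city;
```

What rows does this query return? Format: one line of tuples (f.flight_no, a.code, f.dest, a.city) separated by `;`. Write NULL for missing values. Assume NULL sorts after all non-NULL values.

(224, RF, NU, Denver); (224, RF, NU, Lima); (224, RF, NU, NULL); (236, RF, EZ, Denver); (236, RF, EZ, Lima); (236, RF, EZ, NULL); (NULL, CR, NULL, Tokyo); (NULL, MT, NULL, Reno); (NULL, NU, NULL, NULL); (NULL, NULL, NULL, Seattle)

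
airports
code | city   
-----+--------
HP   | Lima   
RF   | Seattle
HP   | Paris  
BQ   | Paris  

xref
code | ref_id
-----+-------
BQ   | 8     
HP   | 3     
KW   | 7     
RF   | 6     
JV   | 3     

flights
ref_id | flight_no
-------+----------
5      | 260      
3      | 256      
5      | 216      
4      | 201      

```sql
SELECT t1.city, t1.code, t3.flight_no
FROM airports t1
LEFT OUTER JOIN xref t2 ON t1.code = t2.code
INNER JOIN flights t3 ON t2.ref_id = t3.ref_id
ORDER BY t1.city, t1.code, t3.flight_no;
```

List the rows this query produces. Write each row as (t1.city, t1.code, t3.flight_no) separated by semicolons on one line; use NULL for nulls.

Step 1 — t1 LEFT JOIN t2 on code → 4 row(s).
Then INNER JOIN `flights t3` on ref_id: keep only rows whose t2.ref_id appears in t3.

(Lima, HP, 256); (Paris, HP, 256)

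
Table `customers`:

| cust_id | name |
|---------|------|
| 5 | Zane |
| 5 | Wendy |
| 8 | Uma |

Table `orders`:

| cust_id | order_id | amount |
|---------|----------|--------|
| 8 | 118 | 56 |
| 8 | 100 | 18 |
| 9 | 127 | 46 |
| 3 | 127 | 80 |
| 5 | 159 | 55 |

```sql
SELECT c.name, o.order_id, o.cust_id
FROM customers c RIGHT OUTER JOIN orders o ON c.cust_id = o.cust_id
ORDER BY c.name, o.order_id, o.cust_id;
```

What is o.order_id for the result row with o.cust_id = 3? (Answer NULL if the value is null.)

127

RIGHT JOIN keeps every row from `orders`; unmatched rows get NULL for `customers`'s columns.
Matching on c.cust_id = o.cust_id.
- cust_id=5: 1 matching o row(s), so 1 row(s) emitted.
- cust_id=5: 1 matching o row(s), so 1 row(s) emitted.
- cust_id=8: 2 matching o row(s), so 2 row(s) emitted.
- 2 row(s) from o found no c partner → padded with NULL.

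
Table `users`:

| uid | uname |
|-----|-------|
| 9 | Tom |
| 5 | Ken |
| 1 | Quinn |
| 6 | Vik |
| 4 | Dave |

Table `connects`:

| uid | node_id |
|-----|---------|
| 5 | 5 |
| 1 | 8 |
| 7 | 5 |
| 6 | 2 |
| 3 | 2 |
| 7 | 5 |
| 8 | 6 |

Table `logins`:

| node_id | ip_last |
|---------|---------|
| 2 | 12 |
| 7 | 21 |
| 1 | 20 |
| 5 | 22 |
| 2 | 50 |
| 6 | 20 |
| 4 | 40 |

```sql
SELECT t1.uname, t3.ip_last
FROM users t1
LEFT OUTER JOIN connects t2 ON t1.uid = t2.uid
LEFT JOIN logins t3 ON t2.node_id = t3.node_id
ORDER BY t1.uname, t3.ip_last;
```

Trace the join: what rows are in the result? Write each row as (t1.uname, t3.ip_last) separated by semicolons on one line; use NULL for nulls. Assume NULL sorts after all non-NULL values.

(Dave, NULL); (Ken, 22); (Quinn, NULL); (Tom, NULL); (Vik, 12); (Vik, 50)

Evaluate left to right. First `users t1 LEFT JOIN connects t2` on uid: 5 row(s).
Then LEFT JOIN `logins t3` on node_id: each of those 5 rows is kept; rows whose t2.node_id has no match in t3 get NULL for t3's columns.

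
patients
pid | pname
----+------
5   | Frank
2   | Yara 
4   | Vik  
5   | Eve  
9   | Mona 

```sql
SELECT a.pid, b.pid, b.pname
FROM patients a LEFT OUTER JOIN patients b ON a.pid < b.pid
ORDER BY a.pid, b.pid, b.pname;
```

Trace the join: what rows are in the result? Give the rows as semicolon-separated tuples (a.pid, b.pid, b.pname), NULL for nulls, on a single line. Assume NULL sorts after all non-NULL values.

(2, 4, Vik); (2, 5, Eve); (2, 5, Frank); (2, 9, Mona); (4, 5, Eve); (4, 5, Frank); (4, 9, Mona); (5, 9, Mona); (5, 9, Mona); (9, NULL, NULL)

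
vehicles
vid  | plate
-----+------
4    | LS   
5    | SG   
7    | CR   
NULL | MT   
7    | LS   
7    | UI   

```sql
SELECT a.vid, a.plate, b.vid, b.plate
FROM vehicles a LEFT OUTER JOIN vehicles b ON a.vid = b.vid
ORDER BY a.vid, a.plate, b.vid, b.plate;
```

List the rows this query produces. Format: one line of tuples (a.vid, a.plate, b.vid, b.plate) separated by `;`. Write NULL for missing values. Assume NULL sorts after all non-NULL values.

(4, LS, 4, LS); (5, SG, 5, SG); (7, CR, 7, CR); (7, CR, 7, LS); (7, CR, 7, UI); (7, LS, 7, CR); (7, LS, 7, LS); (7, LS, 7, UI); (7, UI, 7, CR); (7, UI, 7, LS); (7, UI, 7, UI); (NULL, MT, NULL, NULL)

LEFT JOIN keeps every row from `vehicles a`; unmatched rows get NULL for `vehicles b`'s columns.
Matching on a.vid = b.vid. A NULL in a compared column never satisfies the condition.
- vid=4: 1 matching b row(s), so 1 row(s) emitted.
- vid=5: 1 matching b row(s), so 1 row(s) emitted.
- vid=7: 3 matching b row(s), so 3 row(s) emitted.
- vid=NULL: no b row matches, row kept with b columns NULL.
- vid=7: 3 matching b row(s), so 3 row(s) emitted.
- vid=7: 3 matching b row(s), so 3 row(s) emitted.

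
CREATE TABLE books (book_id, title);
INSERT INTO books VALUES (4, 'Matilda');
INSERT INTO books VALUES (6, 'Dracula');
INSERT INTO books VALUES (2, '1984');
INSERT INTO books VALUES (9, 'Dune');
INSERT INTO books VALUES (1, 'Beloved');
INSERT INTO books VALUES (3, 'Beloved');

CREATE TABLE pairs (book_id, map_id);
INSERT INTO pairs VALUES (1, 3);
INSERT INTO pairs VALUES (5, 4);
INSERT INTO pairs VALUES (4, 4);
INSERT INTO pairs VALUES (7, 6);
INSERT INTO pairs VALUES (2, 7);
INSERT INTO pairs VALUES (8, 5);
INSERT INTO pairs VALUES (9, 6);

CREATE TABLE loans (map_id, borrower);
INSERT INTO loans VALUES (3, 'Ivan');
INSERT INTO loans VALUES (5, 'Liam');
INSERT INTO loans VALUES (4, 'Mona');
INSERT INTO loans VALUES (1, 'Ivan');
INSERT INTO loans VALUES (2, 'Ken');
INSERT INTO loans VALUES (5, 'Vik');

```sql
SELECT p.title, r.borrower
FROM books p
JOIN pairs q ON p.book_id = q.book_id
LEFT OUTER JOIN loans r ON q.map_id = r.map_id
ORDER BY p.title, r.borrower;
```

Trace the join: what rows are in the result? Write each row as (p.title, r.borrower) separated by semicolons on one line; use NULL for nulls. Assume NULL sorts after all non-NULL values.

(1984, NULL); (Beloved, Ivan); (Dune, NULL); (Matilda, Mona)

Step 1 — p INNER JOIN q on book_id → 4 row(s).
Then LEFT JOIN `loans r` on map_id: each of those 4 rows is kept; rows whose q.map_id has no match in r get NULL for r's columns.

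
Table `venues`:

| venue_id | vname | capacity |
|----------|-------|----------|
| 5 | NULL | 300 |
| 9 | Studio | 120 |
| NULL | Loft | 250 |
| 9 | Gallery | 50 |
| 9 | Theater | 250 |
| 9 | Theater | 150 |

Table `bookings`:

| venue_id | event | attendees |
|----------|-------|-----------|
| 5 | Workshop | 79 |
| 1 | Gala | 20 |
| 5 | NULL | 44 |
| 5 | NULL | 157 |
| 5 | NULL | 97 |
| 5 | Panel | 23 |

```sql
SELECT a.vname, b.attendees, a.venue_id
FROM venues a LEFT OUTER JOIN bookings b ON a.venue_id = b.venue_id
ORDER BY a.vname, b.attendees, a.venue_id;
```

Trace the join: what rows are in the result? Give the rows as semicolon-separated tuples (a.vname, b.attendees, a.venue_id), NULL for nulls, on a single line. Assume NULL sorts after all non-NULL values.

(Gallery, NULL, 9); (Loft, NULL, NULL); (Studio, NULL, 9); (Theater, NULL, 9); (Theater, NULL, 9); (NULL, 23, 5); (NULL, 44, 5); (NULL, 79, 5); (NULL, 97, 5); (NULL, 157, 5)

LEFT JOIN keeps every row from `venues`; unmatched rows get NULL for `bookings`'s columns.
Matching on a.venue_id = b.venue_id. A NULL in a compared column never satisfies the condition.
- a row (venue_id=5): matches 5 b row(s) → 5 output row(s).
- a row (venue_id=9): no match → kept, b columns NULL.
- a row (venue_id=NULL): no match → kept, b columns NULL.
- a row (venue_id=9): no match → kept, b columns NULL.
- a row (venue_id=9): no match → kept, b columns NULL.
- a row (venue_id=9): no match → kept, b columns NULL.
After projecting and ordering:
a.vname | b.attendees | a.venue_id
Gallery | NULL | 9
Loft | NULL | NULL
Studio | NULL | 9
Theater | NULL | 9
Theater | NULL | 9
NULL | 23 | 5
NULL | 44 | 5
NULL | 79 | 5
NULL | 97 | 5
NULL | 157 | 5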